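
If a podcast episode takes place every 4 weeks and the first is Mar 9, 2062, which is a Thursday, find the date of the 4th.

The 4th occurrence is 3 intervals after the first: 3 × 28 = 84 days after Mar 9, 2062.
Mar has 31 days — 22 days to the end of Mar leaves 62.
Apr has 30 days (32 left).
May has 31 days (1 left).
1 day into Jun → Jun 1, 2062.

Jun 1, 2062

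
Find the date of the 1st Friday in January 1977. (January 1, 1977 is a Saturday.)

7 January 1977

January 1977 begins on a Saturday, so the first Friday is January 7 (6 days later).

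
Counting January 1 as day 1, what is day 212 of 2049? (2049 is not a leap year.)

Jan has 31 days (212 − 31 = 181 remain).
Feb has 28 days (181 − 28 = 153 remain).
Mar has 31 days (153 − 31 = 122 remain).
Apr has 30 days (122 − 30 = 92 remain).
May has 31 days (92 − 31 = 61 remain).
Jun has 30 days (61 − 30 = 31 remain).
31 into Jul → Jul 31.

Jul 31, 2049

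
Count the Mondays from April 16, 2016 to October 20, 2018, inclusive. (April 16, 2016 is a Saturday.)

131

April 16, 2016 is a Saturday; the first Monday on or after it is April 18, 2016 (2 days later).
From April 18, 2016 to October 20, 2018: 257 + 365 + 293 = 915 days (rest of 2016, 2017, to October 20, 2018 in 2018).
915 ÷ 7 = 130 full weeks with remainder 5, so 130 more Mondays after the first → 131.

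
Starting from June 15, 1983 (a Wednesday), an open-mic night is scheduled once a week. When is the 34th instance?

The 34th occurrence is 33 intervals after the first: 33 × 7 = 231 days after June 15, 1983.
June has 30 days — 15 days to the end of June leaves 216.
July has 31 days (185 left).
August has 31 days (154 left).
September has 30 days (124 left).
October has 31 days (93 left).
November has 30 days (63 left).
December has 31 days (32 left).
January has 31 days (1 left).
1 day into February → February 1, 1984.

February 1, 1984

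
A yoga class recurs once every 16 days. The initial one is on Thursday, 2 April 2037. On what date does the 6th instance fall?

The 6th occurrence is 5 intervals after the first: 5 × 16 = 80 days after 2 April 2037.
April has 30 days — 28 days to the end of April leaves 52.
May has 31 days (21 left).
21 days into June → 21 June 2037.

21 June 2037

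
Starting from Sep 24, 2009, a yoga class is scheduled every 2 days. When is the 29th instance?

Nov 19, 2009

The 29th occurrence is 28 intervals after the first: 28 × 2 = 56 days after Sep 24, 2009.
Sep has 30 days — 6 days to the end of Sep leaves 50.
Oct has 31 days (19 left).
19 days into Nov → Nov 19, 2009.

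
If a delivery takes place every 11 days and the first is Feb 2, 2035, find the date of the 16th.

The 16th occurrence is 15 intervals after the first: 15 × 11 = 165 days after Feb 2, 2035.
Feb has 28 days — 26 days to the end of Feb leaves 139.
Mar has 31 days (108 left).
Apr has 30 days (78 left).
May has 31 days (47 left).
Jun has 30 days (17 left).
17 days into Jul → Jul 17, 2035.

Jul 17, 2035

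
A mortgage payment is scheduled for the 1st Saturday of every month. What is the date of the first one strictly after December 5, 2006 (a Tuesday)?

December 2006 starts on a Friday, so its 1st Saturday is December 2, 2006 (1 day in).
That is not after December 5, 2006, so look at January 2007.
January 2007 starts on a Monday, so its 1st Saturday is January 6, 2007 (5 days in).

January 6, 2007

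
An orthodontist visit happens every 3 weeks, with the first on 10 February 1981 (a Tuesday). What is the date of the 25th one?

29 June 1982

The 25th occurrence is 24 intervals after the first: 24 × 21 = 504 days after 10 February 1981.
February has 28 days — 18 days to the end of February leaves 486.
From end of February to end of 1981 is 306 days (180 left).
January has 31 days (149 left).
February has 28 days (121 left).
March has 31 days (90 left).
April has 30 days (60 left).
May has 31 days (29 left).
29 days into June → 29 June 1982.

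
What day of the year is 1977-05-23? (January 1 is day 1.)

143

Days in months before May: 31 + 28 + 31 + 30 = 120.
Plus 23 days into May → day 143.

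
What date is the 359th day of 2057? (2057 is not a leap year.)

2057-12-25

January has 31 days (359 − 31 = 328 remain).
February has 28 days (328 − 28 = 300 remain).
March has 31 days (300 − 31 = 269 remain).
April has 30 days (269 − 30 = 239 remain).
May has 31 days (239 − 31 = 208 remain).
June has 30 days (208 − 30 = 178 remain).
July has 31 days (178 − 31 = 147 remain).
August has 31 days (147 − 31 = 116 remain).
September has 30 days (116 − 30 = 86 remain).
October has 31 days (86 − 31 = 55 remain).
November has 30 days (55 − 30 = 25 remain).
25 into December → December 25.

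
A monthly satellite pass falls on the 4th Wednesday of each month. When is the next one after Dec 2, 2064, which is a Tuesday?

Dec 24, 2064

Dec 2064 starts on a Monday; its first Wednesday is the 3rd, so the 4th Wednesday is the 24th — Dec 24, 2064.
Dec 24, 2064 is after Dec 2, 2064, so that is the next one.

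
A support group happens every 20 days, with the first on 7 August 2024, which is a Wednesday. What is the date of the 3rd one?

16 September 2024

The 3rd occurrence is 2 intervals after the first: 2 × 20 = 40 days after 7 August 2024.
August has 31 days — 24 days to the end of August leaves 16.
16 days into September → 16 September 2024.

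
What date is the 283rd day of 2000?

Oct 9, 2000

Jan has 31 days (283 − 31 = 252 remain).
Feb has 29 days (252 − 29 = 223 remain).
Mar has 31 days (223 − 31 = 192 remain).
Apr has 30 days (192 − 30 = 162 remain).
May has 31 days (162 − 31 = 131 remain).
Jun has 30 days (131 − 30 = 101 remain).
Jul has 31 days (101 − 31 = 70 remain).
Aug has 31 days (70 − 31 = 39 remain).
Sep has 30 days (39 − 30 = 9 remain).
9 into Oct → Oct 9.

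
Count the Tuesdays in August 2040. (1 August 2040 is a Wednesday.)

1 August 2040 is a Wednesday; the first Tuesday on or after it is 7 August 2040 (6 days later).
From 7 August 2040 to 31 August 2040 is 31 − 7 = 24 days.
24 ÷ 7 = 3 full weeks with remainder 3, so 3 more Tuesdays after the first → 4.

4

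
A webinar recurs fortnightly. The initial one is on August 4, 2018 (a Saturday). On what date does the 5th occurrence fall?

The 5th occurrence is 4 intervals after the first: 4 × 14 = 56 days after August 4, 2018.
August has 31 days — 27 days to the end of August leaves 29.
29 days into September → September 29, 2018.

September 29, 2018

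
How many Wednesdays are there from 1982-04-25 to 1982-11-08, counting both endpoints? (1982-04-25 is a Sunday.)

1982-04-25 is a Sunday; the first Wednesday on or after it is 1982-04-28 (3 days later).
From 1982-04-28 to 1982-11-08: 2 + 31 + 30 + 31 + 31 + 30 + 31 + 8 = 194 days (rest of April, May, June, July, August, September, October, November).
194 ÷ 7 = 27 full weeks with remainder 5, so 27 more Wednesdays after the first → 28.

28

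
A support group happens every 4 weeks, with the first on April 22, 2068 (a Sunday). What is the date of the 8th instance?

The 8th occurrence is 7 intervals after the first: 7 × 28 = 196 days after April 22, 2068.
April has 30 days — 8 days to the end of April leaves 188.
May has 31 days (157 left).
June has 30 days (127 left).
July has 31 days (96 left).
August has 31 days (65 left).
September has 30 days (35 left).
October has 31 days (4 left).
4 days into November → November 4, 2068.

November 4, 2068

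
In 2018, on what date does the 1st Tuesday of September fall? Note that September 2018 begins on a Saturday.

September 2018 begins on a Saturday, so the first Tuesday is September 4 (3 days later).

September 4, 2018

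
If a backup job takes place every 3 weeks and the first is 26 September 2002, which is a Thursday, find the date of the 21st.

The 21st occurrence is 20 intervals after the first: 20 × 21 = 420 days after 26 September 2002.
September has 30 days — 4 days to the end of September leaves 416.
From end of September to end of 2002 is 92 days (324 left).
January has 31 days (293 left).
February has 28 days (265 left).
March has 31 days (234 left).
April has 30 days (204 left).
May has 31 days (173 left).
June has 30 days (143 left).
July has 31 days (112 left).
August has 31 days (81 left).
September has 30 days (51 left).
October has 31 days (20 left).
20 days into November → 20 November 2003.

20 November 2003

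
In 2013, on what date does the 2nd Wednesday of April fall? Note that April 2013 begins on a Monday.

2013-04-10

April 2013 begins on a Monday, so the first Wednesday is April 3 (2 days later).
The 2nd Wednesday is 1 weeks later: 3 + 7 = 10.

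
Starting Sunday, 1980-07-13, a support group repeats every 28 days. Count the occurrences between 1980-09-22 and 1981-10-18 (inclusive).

14

Occurrences land 28·i days after 1980-07-13 for i = 0, 1, 2, …
1980-09-22 is 71 days after the start; 71 ÷ 28 = 2 remainder 15; since the remainder is 15, round up to i = 3. First occurrence in the window: #4 on 1980-10-05 (3×28 = 84 days in).
1981-10-18 is 462 days after the start; 462 ÷ 28 = 16 remainder 14. Last occurrence in the window: #17 on 1981-10-04.
Occurrences #4 through #17: 14 in total.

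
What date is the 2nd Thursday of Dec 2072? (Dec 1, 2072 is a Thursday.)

Dec 2072 begins on a Thursday, so the first Thursday is Dec 1.
The 2nd Thursday is 1 weeks later: 1 + 7 = 8.

Dec 8, 2072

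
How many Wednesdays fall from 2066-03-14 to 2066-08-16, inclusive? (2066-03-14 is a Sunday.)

2066-03-14 is a Sunday; the first Wednesday on or after it is 2066-03-17 (3 days later).
From 2066-03-17 to 2066-08-16: 14 + 30 + 31 + 30 + 31 + 16 = 152 days (rest of March, April, May, June, July, August).
152 ÷ 7 = 21 full weeks with remainder 5, so 21 more Wednesdays after the first → 22.

22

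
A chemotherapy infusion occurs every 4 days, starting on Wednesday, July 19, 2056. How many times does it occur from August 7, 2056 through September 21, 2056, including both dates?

Occurrences land 4·i days after July 19, 2056 for i = 0, 1, 2, …
August 7, 2056 is 19 days after the start; 19 ÷ 4 = 4 remainder 3; since the remainder is 3, round up to i = 5. First occurrence in the window: #6 on August 8, 2056 (5×4 = 20 days in).
September 21, 2056 is 64 days after the start; 64 ÷ 4 = 16 remainder 0. Last occurrence in the window: #17 on September 21, 2056.
Occurrences #6 through #17: 12 in total.

12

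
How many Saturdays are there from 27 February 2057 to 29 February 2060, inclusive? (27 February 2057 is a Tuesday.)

27 February 2057 is a Tuesday; the first Saturday on or after it is 3 March 2057 (4 days later).
From 3 March 2057 to 29 February 2060: 303 + 365 + 365 + 60 = 1093 days (rest of 2057, 2058, 2059, to 29 February 2060 in 2060).
1093 ÷ 7 = 156 full weeks with remainder 1, so 156 more Saturdays after the first → 157.

157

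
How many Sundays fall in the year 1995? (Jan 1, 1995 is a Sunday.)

Jan 1, 1995 is a Sunday; the first Sunday on or after it is Jan 1, 1995.
From Jan 1, 1995 to Dec 31, 1995: 30 + 28 + 31 + 30 + 31 + 30 + 31 + 31 + 30 + 31 + 30 + 31 = 364 days (rest of Jan, Feb, Mar, Apr, May, Jun, Jul, Aug, Sep, Oct, Nov, Dec).
364 ÷ 7 = 52 full weeks with remainder 0, so 52 more Sundays after the first → 53.

53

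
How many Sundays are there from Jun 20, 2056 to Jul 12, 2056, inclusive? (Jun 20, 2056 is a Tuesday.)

Jun 20, 2056 is a Tuesday; the first Sunday on or after it is Jun 25, 2056 (5 days later).
From Jun 25, 2056 to Jul 12, 2056: 5 + 12 = 17 days (rest of Jun, Jul).
17 ÷ 7 = 2 full weeks with remainder 3, so 2 more Sundays after the first → 3.

3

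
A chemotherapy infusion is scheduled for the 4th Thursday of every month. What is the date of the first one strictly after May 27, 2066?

June 24, 2066

May 2066 starts on a Saturday; its first Thursday is the 6th, so the 4th Thursday is the 27th — May 27, 2066.
That is not after May 27, 2066, so look at June 2066.
June 2066 starts on a Tuesday; its first Thursday is the 3rd, so the 4th Thursday is the 24th — June 24, 2066.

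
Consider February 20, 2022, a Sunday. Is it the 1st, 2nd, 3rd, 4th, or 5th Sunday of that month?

3rd

Day 20 falls in week ⌈20/7⌉ of the month.
Days 1–7 hold the 1st Sunday, 8–14 the 2nd, 15–21 the 3rd, 22–28 the 4th, 29–31 the 5th.
20 is in the range for the 3rd.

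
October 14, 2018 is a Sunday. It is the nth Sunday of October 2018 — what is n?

Day 14 falls in week ⌈14/7⌉ of the month.
Days 1–7 hold the 1st Sunday, 8–14 the 2nd, 15–21 the 3rd, 22–28 the 4th, 29–31 the 5th.
14 is in the range for the 2nd.

2nd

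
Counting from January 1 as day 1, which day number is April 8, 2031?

98

Days in months before April: 31 + 28 + 31 = 90.
Plus 8 days into April → day 98.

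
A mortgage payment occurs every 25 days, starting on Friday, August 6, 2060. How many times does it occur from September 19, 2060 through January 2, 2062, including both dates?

19

Occurrences land 25·i days after August 6, 2060 for i = 0, 1, 2, …
September 19, 2060 is 44 days after the start; 44 ÷ 25 = 1 remainder 19; since the remainder is 19, round up to i = 2. First occurrence in the window: #3 on September 25, 2060 (2×25 = 50 days in).
January 2, 2062 is 514 days after the start; 514 ÷ 25 = 20 remainder 14. Last occurrence in the window: #21 on December 19, 2061.
Occurrences #3 through #21: 19 in total.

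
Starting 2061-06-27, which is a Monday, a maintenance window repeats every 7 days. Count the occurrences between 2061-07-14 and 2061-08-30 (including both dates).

7

Occurrences land 7·i days after 2061-06-27 for i = 0, 1, 2, …
2061-07-14 is 17 days after the start; 17 ÷ 7 = 2 remainder 3; since the remainder is 3, round up to i = 3. First occurrence in the window: #4 on 2061-07-18 (3×7 = 21 days in).
2061-08-30 is 64 days after the start; 64 ÷ 7 = 9 remainder 1. Last occurrence in the window: #10 on 2061-08-29.
Occurrences #4 through #10: 7 in total.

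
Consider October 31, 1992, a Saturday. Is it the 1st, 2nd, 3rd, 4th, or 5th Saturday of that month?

Day 31 falls in week ⌈31/7⌉ of the month.
Days 1–7 hold the 1st Saturday, 8–14 the 2nd, 15–21 the 3rd, 22–28 the 4th, 29–31 the 5th.
31 is in the range for the 5th.

5th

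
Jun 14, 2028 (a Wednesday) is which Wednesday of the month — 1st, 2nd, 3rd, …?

Day 14 falls in week ⌈14/7⌉ of the month.
Days 1–7 hold the 1st Wednesday, 8–14 the 2nd, 15–21 the 3rd, 22–28 the 4th, 29–31 the 5th.
14 is in the range for the 2nd.

2nd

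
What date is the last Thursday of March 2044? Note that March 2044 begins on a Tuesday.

March 2044 begins on a Tuesday, so the first Thursday is March 3 (2 days later).
March 2044 has 31 days. Adding weeks: 3, 10, 17, 24, 31 — the last one ≤ 31 is the 31st.

2044-03-31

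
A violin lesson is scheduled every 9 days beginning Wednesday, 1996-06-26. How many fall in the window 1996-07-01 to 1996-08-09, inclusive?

4

Occurrences land 9·i days after 1996-06-26 for i = 0, 1, 2, …
1996-07-01 is 5 days after the start; 5 ÷ 9 = 0 remainder 5; since the remainder is 5, round up to i = 1. First occurrence in the window: #2 on 1996-07-05 (1×9 = 9 days in).
1996-08-09 is 44 days after the start; 44 ÷ 9 = 4 remainder 8. Last occurrence in the window: #5 on 1996-08-01.
Occurrences #2 through #5: 4 in total.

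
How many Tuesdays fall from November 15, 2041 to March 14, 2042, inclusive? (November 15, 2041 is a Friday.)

17

November 15, 2041 is a Friday; the first Tuesday on or after it is November 19, 2041 (4 days later).
From November 19, 2041 to March 14, 2042: 11 + 31 + 31 + 28 + 14 = 115 days (rest of November, December, January, February, March).
115 ÷ 7 = 16 full weeks with remainder 3, so 16 more Tuesdays after the first → 17.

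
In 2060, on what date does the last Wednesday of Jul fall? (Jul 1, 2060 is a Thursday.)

Jul 2060 begins on a Thursday, so the first Wednesday is Jul 7 (6 days later).
Jul 2060 has 31 days. Adding weeks: 7, 14, 21, 28 — the last one ≤ 31 is the 28th.

Jul 28, 2060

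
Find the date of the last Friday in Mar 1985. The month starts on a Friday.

Mar 29, 1985

Mar 1985 begins on a Friday, so the first Friday is Mar 1.
Mar 1985 has 31 days. Adding weeks: 1, 8, 15, 22, 29 — the last one ≤ 31 is the 29th.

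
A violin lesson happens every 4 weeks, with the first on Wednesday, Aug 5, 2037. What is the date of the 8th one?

The 8th occurrence is 7 intervals after the first: 7 × 28 = 196 days after Aug 5, 2037.
Aug has 31 days — 26 days to the end of Aug leaves 170.
Sep has 30 days (140 left).
Oct has 31 days (109 left).
Nov has 30 days (79 left).
Dec has 31 days (48 left).
Jan has 31 days (17 left).
17 days into Feb → Feb 17, 2038.

Feb 17, 2038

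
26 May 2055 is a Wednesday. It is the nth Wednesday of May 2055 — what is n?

4th

Day 26 falls in week ⌈26/7⌉ of the month.
Days 1–7 hold the 1st Wednesday, 8–14 the 2nd, 15–21 the 3rd, 22–28 the 4th, 29–31 the 5th.
26 is in the range for the 4th.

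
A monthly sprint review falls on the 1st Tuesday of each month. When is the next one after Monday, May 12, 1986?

June 3, 1986

May 1986 starts on a Thursday, so its 1st Tuesday is May 6, 1986 (5 days in).
That is not after May 12, 1986, so look at June 1986.
June 1986 starts on a Sunday, so its 1st Tuesday is June 3, 1986 (2 days in).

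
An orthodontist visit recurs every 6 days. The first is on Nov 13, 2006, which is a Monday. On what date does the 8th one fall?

Dec 25, 2006

The 8th occurrence is 7 intervals after the first: 7 × 6 = 42 days after Nov 13, 2006.
Nov has 30 days — 17 days to the end of Nov leaves 25.
25 days into Dec → Dec 25, 2006.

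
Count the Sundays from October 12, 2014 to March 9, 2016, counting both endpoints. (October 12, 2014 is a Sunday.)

74

October 12, 2014 is a Sunday; the first Sunday on or after it is October 12, 2014.
From October 12, 2014 to March 9, 2016: 80 + 365 + 69 = 514 days (rest of 2014, 2015, to March 9, 2016 in 2016).
514 ÷ 7 = 73 full weeks with remainder 3, so 73 more Sundays after the first → 74.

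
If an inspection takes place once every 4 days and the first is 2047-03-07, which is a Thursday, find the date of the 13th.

The 13th occurrence is 12 intervals after the first: 12 × 4 = 48 days after 2047-03-07.
March has 31 days — 24 days to the end of March leaves 24.
24 days into April → 2047-04-24.

2047-04-24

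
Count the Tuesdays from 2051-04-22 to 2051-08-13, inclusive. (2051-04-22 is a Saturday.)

16

2051-04-22 is a Saturday; the first Tuesday on or after it is 2051-04-25 (3 days later).
From 2051-04-25 to 2051-08-13: 5 + 31 + 30 + 31 + 13 = 110 days (rest of April, May, June, July, August).
110 ÷ 7 = 15 full weeks with remainder 5, so 15 more Tuesdays after the first → 16.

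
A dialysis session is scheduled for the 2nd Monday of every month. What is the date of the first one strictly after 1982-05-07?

May 1982 starts on a Saturday; its first Monday is the 3rd, so the 2nd Monday is the 10th — 1982-05-10.
1982-05-10 is after 1982-05-07, so that is the next one.

1982-05-10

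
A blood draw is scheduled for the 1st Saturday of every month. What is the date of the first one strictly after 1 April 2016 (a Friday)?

April 2016 starts on a Friday, so its 1st Saturday is 2 April 2016 (1 day in).
2 April 2016 is after 1 April 2016, so that is the next one.

2 April 2016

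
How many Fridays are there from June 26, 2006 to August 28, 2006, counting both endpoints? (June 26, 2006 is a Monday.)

June 26, 2006 is a Monday; the first Friday on or after it is June 30, 2006 (4 days later).
From June 30, 2006 to August 28, 2006: 0 + 31 + 28 = 59 days (rest of June, July, August).
59 ÷ 7 = 8 full weeks with remainder 3, so 8 more Fridays after the first → 9.

9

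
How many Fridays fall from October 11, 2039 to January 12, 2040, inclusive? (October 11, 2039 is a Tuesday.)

13

October 11, 2039 is a Tuesday; the first Friday on or after it is October 14, 2039 (3 days later).
From October 14, 2039 to January 12, 2040: 17 + 30 + 31 + 12 = 90 days (rest of October, November, December, January).
90 ÷ 7 = 12 full weeks with remainder 6, so 12 more Fridays after the first → 13.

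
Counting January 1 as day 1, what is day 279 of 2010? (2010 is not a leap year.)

January has 31 days (279 − 31 = 248 remain).
February has 28 days (248 − 28 = 220 remain).
March has 31 days (220 − 31 = 189 remain).
April has 30 days (189 − 30 = 159 remain).
May has 31 days (159 − 31 = 128 remain).
June has 30 days (128 − 30 = 98 remain).
July has 31 days (98 − 31 = 67 remain).
August has 31 days (67 − 31 = 36 remain).
September has 30 days (36 − 30 = 6 remain).
6 into October → October 6.

October 6, 2010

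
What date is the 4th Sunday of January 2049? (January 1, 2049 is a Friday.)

24 January 2049

January 2049 begins on a Friday, so the first Sunday is January 3 (2 days later).
The 4th Sunday is 3 weeks later: 3 + 21 = 24.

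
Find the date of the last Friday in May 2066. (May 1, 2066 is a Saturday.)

May 2066 begins on a Saturday, so the first Friday is May 7 (6 days later).
May 2066 has 31 days. Adding weeks: 7, 14, 21, 28 — the last one ≤ 31 is the 28th.

May 28, 2066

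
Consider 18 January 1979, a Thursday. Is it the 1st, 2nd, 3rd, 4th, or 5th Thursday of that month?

3rd

Day 18 falls in week ⌈18/7⌉ of the month.
Days 1–7 hold the 1st Thursday, 8–14 the 2nd, 15–21 the 3rd, 22–28 the 4th, 29–31 the 5th.
18 is in the range for the 3rd.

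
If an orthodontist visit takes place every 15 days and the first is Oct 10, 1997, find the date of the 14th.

Apr 23, 1998

The 14th occurrence is 13 intervals after the first: 13 × 15 = 195 days after Oct 10, 1997.
Oct has 31 days — 21 days to the end of Oct leaves 174.
Nov has 30 days (144 left).
Dec has 31 days (113 left).
Jan has 31 days (82 left).
Feb has 28 days (54 left).
Mar has 31 days (23 left).
23 days into Apr → Apr 23, 1998.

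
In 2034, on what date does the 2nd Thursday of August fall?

10 August 2034

August 2034 begins on a Tuesday, so the first Thursday is August 3 (2 days later).
The 2nd Thursday is 1 weeks later: 3 + 7 = 10.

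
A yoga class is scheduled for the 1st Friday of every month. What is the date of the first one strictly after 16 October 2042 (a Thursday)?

7 November 2042

October 2042 starts on a Wednesday, so its 1st Friday is 3 October 2042 (2 days in).
That is not after 16 October 2042, so look at November 2042.
November 2042 starts on a Saturday, so its 1st Friday is 7 November 2042 (6 days in).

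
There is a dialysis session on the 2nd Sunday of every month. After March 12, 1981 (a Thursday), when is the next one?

April 12, 1981

March 1981 starts on a Sunday; its first Sunday is the 1st, so the 2nd Sunday is the 8th — March 8, 1981.
That is not after March 12, 1981, so look at April 1981.
April 1981 starts on a Wednesday; its first Sunday is the 5th, so the 2nd Sunday is the 12th — April 12, 1981.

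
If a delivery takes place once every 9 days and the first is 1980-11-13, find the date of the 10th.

The 10th occurrence is 9 intervals after the first: 9 × 9 = 81 days after 1980-11-13.
November has 30 days — 17 days to the end of November leaves 64.
December has 31 days (33 left).
January has 31 days (2 left).
2 days into February → 1981-02-02.

1981-02-02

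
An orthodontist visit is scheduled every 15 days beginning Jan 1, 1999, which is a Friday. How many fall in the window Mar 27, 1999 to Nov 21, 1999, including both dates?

Occurrences land 15·i days after Jan 1, 1999 for i = 0, 1, 2, …
Mar 27, 1999 is 85 days after the start; 85 ÷ 15 = 5 remainder 10; since the remainder is 10, round up to i = 6. First occurrence in the window: #7 on Apr 1, 1999 (6×15 = 90 days in).
Nov 21, 1999 is 324 days after the start; 324 ÷ 15 = 21 remainder 9. Last occurrence in the window: #22 on Nov 12, 1999.
Occurrences #7 through #22: 16 in total.

16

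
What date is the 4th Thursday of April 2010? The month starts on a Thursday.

April 22, 2010

April 2010 begins on a Thursday, so the first Thursday is April 1.
The 4th Thursday is 3 weeks later: 1 + 21 = 22.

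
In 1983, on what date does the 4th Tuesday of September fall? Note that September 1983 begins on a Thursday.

1983-09-27

September 1983 begins on a Thursday, so the first Tuesday is September 6 (5 days later).
The 4th Tuesday is 3 weeks later: 6 + 21 = 27.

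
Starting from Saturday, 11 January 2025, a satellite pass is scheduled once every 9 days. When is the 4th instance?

7 February 2025

The 4th occurrence is 3 intervals after the first: 3 × 9 = 27 days after 11 January 2025.
January has 31 days — 20 days to the end of January leaves 7.
7 days into February → 7 February 2025.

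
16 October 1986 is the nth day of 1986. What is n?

289

Days in months before October: 31 + 28 + 31 + 30 + 31 + 30 + 31 + 31 + 30 = 273.
Plus 16 days into October → day 289.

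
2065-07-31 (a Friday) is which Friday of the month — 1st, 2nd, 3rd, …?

Day 31 falls in week ⌈31/7⌉ of the month.
Days 1–7 hold the 1st Friday, 8–14 the 2nd, 15–21 the 3rd, 22–28 the 4th, 29–31 the 5th.
31 is in the range for the 5th.

5th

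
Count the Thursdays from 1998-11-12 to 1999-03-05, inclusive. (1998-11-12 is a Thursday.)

1998-11-12 is a Thursday; the first Thursday on or after it is 1998-11-12.
From 1998-11-12 to 1999-03-05: 18 + 31 + 31 + 28 + 5 = 113 days (rest of November, December, January, February, March).
113 ÷ 7 = 16 full weeks with remainder 1, so 16 more Thursdays after the first → 17.

17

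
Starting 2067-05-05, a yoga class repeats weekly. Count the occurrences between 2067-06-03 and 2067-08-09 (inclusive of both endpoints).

Occurrences land 7·i days after 2067-05-05 for i = 0, 1, 2, …
2067-06-03 is 29 days after the start; 29 ÷ 7 = 4 remainder 1; since the remainder is 1, round up to i = 5. First occurrence in the window: #6 on 2067-06-09 (5×7 = 35 days in).
2067-08-09 is 96 days after the start; 96 ÷ 7 = 13 remainder 5. Last occurrence in the window: #14 on 2067-08-04.
Occurrences #6 through #14: 9 in total.

9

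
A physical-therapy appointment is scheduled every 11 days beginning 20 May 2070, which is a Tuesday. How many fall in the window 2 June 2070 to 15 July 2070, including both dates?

Occurrences land 11·i days after 20 May 2070 for i = 0, 1, 2, …
2 June 2070 is 13 days after the start; 13 ÷ 11 = 1 remainder 2; since the remainder is 2, round up to i = 2. First occurrence in the window: #3 on 11 June 2070 (2×11 = 22 days in).
15 July 2070 is 56 days after the start; 56 ÷ 11 = 5 remainder 1. Last occurrence in the window: #6 on 14 July 2070.
Occurrences #3 through #6: 4 in total.

4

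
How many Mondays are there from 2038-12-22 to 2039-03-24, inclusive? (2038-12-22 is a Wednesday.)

13

2038-12-22 is a Wednesday; the first Monday on or after it is 2038-12-27 (5 days later).
From 2038-12-27 to 2039-03-24: 4 + 31 + 28 + 24 = 87 days (rest of December, January, February, March).
87 ÷ 7 = 12 full weeks with remainder 3, so 12 more Mondays after the first → 13.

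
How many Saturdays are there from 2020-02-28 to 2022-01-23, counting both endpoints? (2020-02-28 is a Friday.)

2020-02-28 is a Friday; the first Saturday on or after it is 2020-02-29 (1 day later).
From 2020-02-29 to 2022-01-23: 306 + 365 + 23 = 694 days (rest of 2020, 2021, to 2022-01-23 in 2022).
694 ÷ 7 = 99 full weeks with remainder 1, so 99 more Saturdays after the first → 100.

100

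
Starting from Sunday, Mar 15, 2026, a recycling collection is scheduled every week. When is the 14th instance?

The 14th occurrence is 13 intervals after the first: 13 × 7 = 91 days after Mar 15, 2026.
Mar has 31 days — 16 days to the end of Mar leaves 75.
Apr has 30 days (45 left).
May has 31 days (14 left).
14 days into Jun → Jun 14, 2026.

Jun 14, 2026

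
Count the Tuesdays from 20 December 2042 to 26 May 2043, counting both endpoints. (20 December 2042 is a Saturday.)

20 December 2042 is a Saturday; the first Tuesday on or after it is 23 December 2042 (3 days later).
From 23 December 2042 to 26 May 2043: 8 + 31 + 28 + 31 + 30 + 26 = 154 days (rest of December, January, February, March, April, May).
154 ÷ 7 = 22 full weeks with remainder 0, so 22 more Tuesdays after the first → 23.

23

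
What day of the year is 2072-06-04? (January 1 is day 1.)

156

Days in months before June: 31 + 29 + 31 + 30 + 31 = 152.
Plus 4 days into June → day 156.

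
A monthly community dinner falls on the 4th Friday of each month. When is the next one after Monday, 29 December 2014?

December 2014 starts on a Monday; its first Friday is the 5th, so the 4th Friday is the 26th — 26 December 2014.
That is not after 29 December 2014, so look at January 2015.
January 2015 starts on a Thursday; its first Friday is the 2nd, so the 4th Friday is the 23rd — 23 January 2015.

23 January 2015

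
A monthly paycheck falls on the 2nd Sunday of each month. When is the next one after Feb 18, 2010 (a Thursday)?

Feb 2010 starts on a Monday; its first Sunday is the 7th, so the 2nd Sunday is the 14th — Feb 14, 2010.
That is not after Feb 18, 2010, so look at Mar 2010.
Mar 2010 starts on a Monday; its first Sunday is the 7th, so the 2nd Sunday is the 14th — Mar 14, 2010.

Mar 14, 2010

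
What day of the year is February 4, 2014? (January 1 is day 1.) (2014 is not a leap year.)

35

Days in months before February: 31 = 31.
Plus 4 days into February → day 35.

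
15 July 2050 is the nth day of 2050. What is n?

196

Days in months before July: 31 + 28 + 31 + 30 + 31 + 30 = 181.
Plus 15 days into July → day 196.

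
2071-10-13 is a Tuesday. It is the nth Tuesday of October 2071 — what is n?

2nd

Day 13 falls in week ⌈13/7⌉ of the month.
Days 1–7 hold the 1st Tuesday, 8–14 the 2nd, 15–21 the 3rd, 22–28 the 4th, 29–31 the 5th.
13 is in the range for the 2nd.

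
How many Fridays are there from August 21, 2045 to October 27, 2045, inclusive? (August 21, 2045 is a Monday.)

10

August 21, 2045 is a Monday; the first Friday on or after it is August 25, 2045 (4 days later).
From August 25, 2045 to October 27, 2045: 6 + 30 + 27 = 63 days (rest of August, September, October).
63 ÷ 7 = 9 full weeks with remainder 0, so 9 more Fridays after the first → 10.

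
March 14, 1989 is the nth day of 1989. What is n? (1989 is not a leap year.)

Days in months before March: 31 + 28 = 59.
Plus 14 days into March → day 73.

73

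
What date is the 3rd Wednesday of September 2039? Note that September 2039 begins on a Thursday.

September 21, 2039

September 2039 begins on a Thursday, so the first Wednesday is September 7 (6 days later).
The 3rd Wednesday is 2 weeks later: 7 + 14 = 21.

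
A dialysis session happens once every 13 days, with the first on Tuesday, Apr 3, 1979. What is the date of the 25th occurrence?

Feb 9, 1980

The 25th occurrence is 24 intervals after the first: 24 × 13 = 312 days after Apr 3, 1979.
Apr has 30 days — 27 days to the end of Apr leaves 285.
May has 31 days (254 left).
Jun has 30 days (224 left).
Jul has 31 days (193 left).
Aug has 31 days (162 left).
Sep has 30 days (132 left).
Oct has 31 days (101 left).
Nov has 30 days (71 left).
Dec has 31 days (40 left).
Jan has 31 days (9 left).
9 days into Feb → Feb 9, 1980.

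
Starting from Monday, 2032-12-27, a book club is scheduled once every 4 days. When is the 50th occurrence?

2033-07-11

The 50th occurrence is 49 intervals after the first: 49 × 4 = 196 days after 2032-12-27.
December has 31 days — 4 days to the end of December leaves 192.
January has 31 days (161 left).
February has 28 days (133 left).
March has 31 days (102 left).
April has 30 days (72 left).
May has 31 days (41 left).
June has 30 days (11 left).
11 days into July → 2033-07-11.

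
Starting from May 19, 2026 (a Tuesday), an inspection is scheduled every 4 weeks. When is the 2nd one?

The 2nd occurrence is 1 interval after the first: 1 × 28 = 28 days after May 19, 2026.
May has 31 days — 12 days to the end of May leaves 16.
16 days into June → June 16, 2026.

June 16, 2026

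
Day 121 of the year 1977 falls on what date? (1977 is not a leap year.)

1 May 1977

January has 31 days (121 − 31 = 90 remain).
February has 28 days (90 − 28 = 62 remain).
March has 31 days (62 − 31 = 31 remain).
April has 30 days (31 − 30 = 1 remain).
1 into May → May 1.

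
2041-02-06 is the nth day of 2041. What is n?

Days in months before February: 31 = 31.
Plus 6 days into February → day 37.

37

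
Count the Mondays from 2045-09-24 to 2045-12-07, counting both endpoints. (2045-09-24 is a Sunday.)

2045-09-24 is a Sunday; the first Monday on or after it is 2045-09-25 (1 day later).
From 2045-09-25 to 2045-12-07: 5 + 31 + 30 + 7 = 73 days (rest of September, October, November, December).
73 ÷ 7 = 10 full weeks with remainder 3, so 10 more Mondays after the first → 11.

11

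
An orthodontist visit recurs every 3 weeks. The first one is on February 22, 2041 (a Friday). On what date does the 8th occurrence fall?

July 19, 2041

The 8th occurrence is 7 intervals after the first: 7 × 21 = 147 days after February 22, 2041.
February has 28 days — 6 days to the end of February leaves 141.
March has 31 days (110 left).
April has 30 days (80 left).
May has 31 days (49 left).
June has 30 days (19 left).
19 days into July → July 19, 2041.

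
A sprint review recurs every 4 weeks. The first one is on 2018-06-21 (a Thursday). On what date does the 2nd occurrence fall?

2018-07-19

The 2nd occurrence is 1 interval after the first: 1 × 28 = 28 days after 2018-06-21.
June has 30 days — 9 days to the end of June leaves 19.
19 days into July → 2018-07-19.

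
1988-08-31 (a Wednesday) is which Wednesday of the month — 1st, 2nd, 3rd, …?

Day 31 falls in week ⌈31/7⌉ of the month.
Days 1–7 hold the 1st Wednesday, 8–14 the 2nd, 15–21 the 3rd, 22–28 the 4th, 29–31 the 5th.
31 is in the range for the 5th.

5th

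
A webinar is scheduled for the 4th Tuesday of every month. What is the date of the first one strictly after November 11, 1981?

November 1981 starts on a Sunday; its first Tuesday is the 3rd, so the 4th Tuesday is the 24th — November 24, 1981.
November 24, 1981 is after November 11, 1981, so that is the next one.

November 24, 1981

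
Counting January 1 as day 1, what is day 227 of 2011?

January has 31 days (227 − 31 = 196 remain).
February has 28 days (196 − 28 = 168 remain).
March has 31 days (168 − 31 = 137 remain).
April has 30 days (137 − 30 = 107 remain).
May has 31 days (107 − 31 = 76 remain).
June has 30 days (76 − 30 = 46 remain).
July has 31 days (46 − 31 = 15 remain).
15 into August → August 15.

August 15, 2011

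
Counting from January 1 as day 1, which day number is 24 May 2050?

Days in months before May: 31 + 28 + 31 + 30 = 120.
Plus 24 days into May → day 144.

144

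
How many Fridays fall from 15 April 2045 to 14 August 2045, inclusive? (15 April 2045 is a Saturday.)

15 April 2045 is a Saturday; the first Friday on or after it is 21 April 2045 (6 days later).
From 21 April 2045 to 14 August 2045: 9 + 31 + 30 + 31 + 14 = 115 days (rest of April, May, June, July, August).
115 ÷ 7 = 16 full weeks with remainder 3, so 16 more Fridays after the first → 17.

17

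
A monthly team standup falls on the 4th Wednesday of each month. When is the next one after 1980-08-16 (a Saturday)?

August 1980 starts on a Friday; its first Wednesday is the 6th, so the 4th Wednesday is the 27th — 1980-08-27.
1980-08-27 is after 1980-08-16, so that is the next one.

1980-08-27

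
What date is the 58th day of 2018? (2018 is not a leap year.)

January has 31 days (58 − 31 = 27 remain).
27 into February → February 27.

February 27, 2018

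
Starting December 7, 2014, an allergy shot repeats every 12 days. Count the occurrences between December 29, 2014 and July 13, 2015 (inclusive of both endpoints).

Occurrences land 12·i days after December 7, 2014 for i = 0, 1, 2, …
December 29, 2014 is 22 days after the start; 22 ÷ 12 = 1 remainder 10; since the remainder is 10, round up to i = 2. First occurrence in the window: #3 on December 31, 2014 (2×12 = 24 days in).
July 13, 2015 is 218 days after the start; 218 ÷ 12 = 18 remainder 2. Last occurrence in the window: #19 on July 11, 2015.
Occurrences #3 through #19: 17 in total.

17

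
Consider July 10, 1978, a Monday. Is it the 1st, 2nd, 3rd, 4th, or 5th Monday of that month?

2nd

Day 10 falls in week ⌈10/7⌉ of the month.
Days 1–7 hold the 1st Monday, 8–14 the 2nd, 15–21 the 3rd, 22–28 the 4th, 29–31 the 5th.
10 is in the range for the 2nd.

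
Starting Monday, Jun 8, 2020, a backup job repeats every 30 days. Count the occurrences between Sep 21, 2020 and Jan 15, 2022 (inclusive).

16

Occurrences land 30·i days after Jun 8, 2020 for i = 0, 1, 2, …
Sep 21, 2020 is 105 days after the start; 105 ÷ 30 = 3 remainder 15; since the remainder is 15, round up to i = 4. First occurrence in the window: #5 on Oct 6, 2020 (4×30 = 120 days in).
Jan 15, 2022 is 586 days after the start; 586 ÷ 30 = 19 remainder 16. Last occurrence in the window: #20 on Dec 30, 2021.
Occurrences #5 through #20: 16 in total.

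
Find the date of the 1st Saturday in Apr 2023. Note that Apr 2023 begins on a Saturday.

Apr 1, 2023

Apr 2023 begins on a Saturday, so the first Saturday is Apr 1.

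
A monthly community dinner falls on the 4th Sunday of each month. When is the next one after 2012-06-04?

2012-06-24

June 2012 starts on a Friday; its first Sunday is the 3rd, so the 4th Sunday is the 24th — 2012-06-24.
2012-06-24 is after 2012-06-04, so that is the next one.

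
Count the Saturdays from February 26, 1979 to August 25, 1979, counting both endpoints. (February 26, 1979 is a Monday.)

February 26, 1979 is a Monday; the first Saturday on or after it is March 3, 1979 (5 days later).
From March 3, 1979 to August 25, 1979: 28 + 30 + 31 + 30 + 31 + 25 = 175 days (rest of March, April, May, June, July, August).
175 ÷ 7 = 25 full weeks with remainder 0, so 25 more Saturdays after the first → 26.

26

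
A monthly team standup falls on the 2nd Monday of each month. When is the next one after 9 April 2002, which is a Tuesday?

13 May 2002

April 2002 starts on a Monday; its first Monday is the 1st, so the 2nd Monday is the 8th — 8 April 2002.
That is not after 9 April 2002, so look at May 2002.
May 2002 starts on a Wednesday; its first Monday is the 6th, so the 2nd Monday is the 13th — 13 May 2002.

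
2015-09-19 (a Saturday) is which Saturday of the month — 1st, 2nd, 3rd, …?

Day 19 falls in week ⌈19/7⌉ of the month.
Days 1–7 hold the 1st Saturday, 8–14 the 2nd, 15–21 the 3rd, 22–28 the 4th, 29–31 the 5th.
19 is in the range for the 3rd.

3rd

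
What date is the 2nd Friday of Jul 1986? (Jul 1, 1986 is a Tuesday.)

Jul 11, 1986

Jul 1986 begins on a Tuesday, so the first Friday is Jul 4 (3 days later).
The 2nd Friday is 1 weeks later: 4 + 7 = 11.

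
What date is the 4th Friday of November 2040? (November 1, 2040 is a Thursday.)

November 2040 begins on a Thursday, so the first Friday is November 2 (1 day later).
The 4th Friday is 3 weeks later: 2 + 21 = 23.

November 23, 2040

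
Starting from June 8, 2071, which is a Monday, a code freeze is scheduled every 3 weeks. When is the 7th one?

October 12, 2071

The 7th occurrence is 6 intervals after the first: 6 × 21 = 126 days after June 8, 2071.
June has 30 days — 22 days to the end of June leaves 104.
July has 31 days (73 left).
August has 31 days (42 left).
September has 30 days (12 left).
12 days into October → October 12, 2071.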